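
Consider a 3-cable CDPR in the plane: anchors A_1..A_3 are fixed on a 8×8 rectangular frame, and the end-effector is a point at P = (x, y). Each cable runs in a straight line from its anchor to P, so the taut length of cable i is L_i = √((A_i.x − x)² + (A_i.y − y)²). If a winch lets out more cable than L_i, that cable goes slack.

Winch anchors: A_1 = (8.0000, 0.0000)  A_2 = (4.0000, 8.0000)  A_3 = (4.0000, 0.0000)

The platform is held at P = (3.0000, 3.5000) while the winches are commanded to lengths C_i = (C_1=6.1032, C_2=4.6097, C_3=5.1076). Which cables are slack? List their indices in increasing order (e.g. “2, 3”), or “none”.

cable 1: √((5.0000)²+(-3.5000)²)=6.1033, C_1=6.1032: taut
cable 2: √((1.0000)²+(4.5000)²)=4.6098, C_2=4.6097: taut
cable 3: √((1.0000)²+(-3.5000)²)=3.6401, C_3=5.1076: slack

3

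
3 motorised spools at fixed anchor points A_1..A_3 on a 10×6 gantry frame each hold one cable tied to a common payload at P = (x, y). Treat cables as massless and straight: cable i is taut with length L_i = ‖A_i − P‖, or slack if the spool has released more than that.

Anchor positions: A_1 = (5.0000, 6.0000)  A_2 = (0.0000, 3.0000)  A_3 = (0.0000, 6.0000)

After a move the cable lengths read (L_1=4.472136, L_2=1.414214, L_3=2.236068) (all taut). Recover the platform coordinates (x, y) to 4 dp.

(1.0000, 4.0000)

each cable: (A_i−P)·(A_i−P) = L_i²; let q_i = ‖A_i‖²−L_i²
q_1 = 25.0000+36.0000−20.0000 = 41.0000
row 1: 10.0000x + 6.0000y = 34.0000  (q_2=7.0000)
row 2: 10.0000x + 0.0000y = 10.0000  (q_3=31.0000)
Cramer on rows 1–2 → x = 1.0000, y = 4.0000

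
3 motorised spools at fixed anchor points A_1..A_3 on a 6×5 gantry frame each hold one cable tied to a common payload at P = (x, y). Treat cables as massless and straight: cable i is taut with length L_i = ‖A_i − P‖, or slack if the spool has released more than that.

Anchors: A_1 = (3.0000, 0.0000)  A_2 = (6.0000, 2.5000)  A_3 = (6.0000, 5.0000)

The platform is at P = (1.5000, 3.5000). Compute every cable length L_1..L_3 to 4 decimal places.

(3.8079, 4.6098, 4.7434)

cable 1: Δx=1.5000, Δy=-3.5000; L_1 = √(Δx²+Δy²) = 3.8079
cable 2: Δx=4.5000, Δy=-1.0000; L_2 = √(Δx²+Δy²) = 4.6098
cable 3: Δx=4.5000, Δy=1.5000; L_3 = √(Δx²+Δy²) = 4.7434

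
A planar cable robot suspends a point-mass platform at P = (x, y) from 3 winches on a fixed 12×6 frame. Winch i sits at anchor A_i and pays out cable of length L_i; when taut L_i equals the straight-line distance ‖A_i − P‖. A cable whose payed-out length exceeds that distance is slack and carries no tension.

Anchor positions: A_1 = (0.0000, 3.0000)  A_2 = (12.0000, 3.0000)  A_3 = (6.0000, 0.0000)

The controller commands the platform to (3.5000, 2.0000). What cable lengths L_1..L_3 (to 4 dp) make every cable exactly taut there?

L_1: Δ = A_1−P = (-3.5000, 1.0000) → ‖Δ‖ = √13.2500 = 3.6401
L_2: Δ = A_2−P = (8.5000, 1.0000) → ‖Δ‖ = √73.2500 = 8.5586
L_3: Δ = A_3−P = (2.5000, -2.0000) → ‖Δ‖ = √10.2500 = 3.2016

(3.6401, 8.5586, 3.2016)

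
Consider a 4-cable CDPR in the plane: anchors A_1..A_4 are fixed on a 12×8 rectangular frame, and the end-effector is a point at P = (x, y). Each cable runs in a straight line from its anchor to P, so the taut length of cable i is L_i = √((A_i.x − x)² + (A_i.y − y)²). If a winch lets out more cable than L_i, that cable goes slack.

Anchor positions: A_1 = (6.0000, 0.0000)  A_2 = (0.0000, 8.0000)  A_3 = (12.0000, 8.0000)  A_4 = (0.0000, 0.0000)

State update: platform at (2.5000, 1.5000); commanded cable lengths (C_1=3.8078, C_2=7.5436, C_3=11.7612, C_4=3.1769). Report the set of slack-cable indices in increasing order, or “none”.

i=1: geometric 3.8079 vs commanded 3.8078 ⇒ taut
i=2: geometric 6.9642 vs commanded 7.5436 ⇒ slack
i=3: geometric 11.5109 vs commanded 11.7612 ⇒ slack
i=4: geometric 2.9155 vs commanded 3.1769 ⇒ slack

2, 3, 4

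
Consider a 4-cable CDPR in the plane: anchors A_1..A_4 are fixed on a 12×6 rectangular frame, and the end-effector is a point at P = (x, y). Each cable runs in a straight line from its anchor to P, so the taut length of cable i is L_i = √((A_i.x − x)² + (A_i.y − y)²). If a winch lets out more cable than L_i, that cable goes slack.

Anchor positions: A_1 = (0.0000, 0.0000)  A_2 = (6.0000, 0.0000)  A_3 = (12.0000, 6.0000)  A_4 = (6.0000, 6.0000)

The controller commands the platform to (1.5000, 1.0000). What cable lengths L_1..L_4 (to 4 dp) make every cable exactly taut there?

(1.8028, 4.6098, 11.6297, 6.7268)

cable 1: Δx=-1.5000, Δy=-1.0000; L_1 = √(Δx²+Δy²) = 1.8028
cable 2: Δx=4.5000, Δy=-1.0000; L_2 = √(Δx²+Δy²) = 4.6098
cable 3: Δx=10.5000, Δy=5.0000; L_3 = √(Δx²+Δy²) = 11.6297
cable 4: Δx=4.5000, Δy=5.0000; L_4 = √(Δx²+Δy²) = 6.7268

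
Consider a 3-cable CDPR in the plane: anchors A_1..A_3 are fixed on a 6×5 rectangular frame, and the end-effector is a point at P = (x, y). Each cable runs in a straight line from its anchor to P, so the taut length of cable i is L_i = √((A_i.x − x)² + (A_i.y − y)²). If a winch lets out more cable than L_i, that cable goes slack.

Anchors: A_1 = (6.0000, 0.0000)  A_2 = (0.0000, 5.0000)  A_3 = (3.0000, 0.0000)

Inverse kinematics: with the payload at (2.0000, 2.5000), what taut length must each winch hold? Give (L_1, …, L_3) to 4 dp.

(4.7170, 3.2016, 2.6926)

cable 1: Δx=4.0000, Δy=-2.5000; L_1 = √(Δx²+Δy²) = 4.7170
cable 2: Δx=-2.0000, Δy=2.5000; L_2 = √(Δx²+Δy²) = 3.2016
cable 3: Δx=1.0000, Δy=-2.5000; L_3 = √(Δx²+Δy²) = 2.6926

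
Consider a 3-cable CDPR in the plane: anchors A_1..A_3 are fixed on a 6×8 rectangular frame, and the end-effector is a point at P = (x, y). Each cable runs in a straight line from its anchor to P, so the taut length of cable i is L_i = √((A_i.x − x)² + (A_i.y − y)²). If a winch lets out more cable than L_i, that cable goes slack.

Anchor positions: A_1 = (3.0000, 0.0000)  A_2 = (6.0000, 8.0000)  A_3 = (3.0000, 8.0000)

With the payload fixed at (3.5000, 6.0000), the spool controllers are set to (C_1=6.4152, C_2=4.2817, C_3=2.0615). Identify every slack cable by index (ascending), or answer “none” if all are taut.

1, 2

cable 1: L_1 = ‖A_1−P‖ = 6.0208;  C_1 = 6.4152 → slack
cable 2: L_2 = ‖A_2−P‖ = 3.2016;  C_2 = 4.2817 → slack
cable 3: L_3 = ‖A_3−P‖ = 2.0616;  C_3 = 2.0615 → taut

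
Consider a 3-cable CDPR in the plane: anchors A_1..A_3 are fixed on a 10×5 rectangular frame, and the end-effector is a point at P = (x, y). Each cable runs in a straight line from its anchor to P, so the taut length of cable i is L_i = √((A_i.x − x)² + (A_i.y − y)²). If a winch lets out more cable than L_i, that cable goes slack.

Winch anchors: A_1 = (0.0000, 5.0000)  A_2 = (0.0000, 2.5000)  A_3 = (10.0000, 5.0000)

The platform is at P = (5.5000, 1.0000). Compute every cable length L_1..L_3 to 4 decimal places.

cable 1: Δx=-5.5000, Δy=4.0000; L_1 = √(Δx²+Δy²) = 6.8007
cable 2: Δx=-5.5000, Δy=1.5000; L_2 = √(Δx²+Δy²) = 5.7009
cable 3: Δx=4.5000, Δy=4.0000; L_3 = √(Δx²+Δy²) = 6.0208

(6.8007, 5.7009, 6.0208)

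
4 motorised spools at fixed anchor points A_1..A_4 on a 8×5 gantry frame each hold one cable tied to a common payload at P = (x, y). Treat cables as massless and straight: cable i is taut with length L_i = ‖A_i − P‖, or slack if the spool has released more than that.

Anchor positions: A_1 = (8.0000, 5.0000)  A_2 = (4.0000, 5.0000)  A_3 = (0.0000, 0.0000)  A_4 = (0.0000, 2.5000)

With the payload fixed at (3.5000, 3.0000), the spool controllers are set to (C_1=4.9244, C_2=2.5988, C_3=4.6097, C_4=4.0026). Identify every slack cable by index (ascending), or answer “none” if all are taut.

i=1: geometric 4.9244 vs commanded 4.9244 ⇒ taut
i=2: geometric 2.0616 vs commanded 2.5988 ⇒ slack
i=3: geometric 4.6098 vs commanded 4.6097 ⇒ taut
i=4: geometric 3.5355 vs commanded 4.0026 ⇒ slack

2, 4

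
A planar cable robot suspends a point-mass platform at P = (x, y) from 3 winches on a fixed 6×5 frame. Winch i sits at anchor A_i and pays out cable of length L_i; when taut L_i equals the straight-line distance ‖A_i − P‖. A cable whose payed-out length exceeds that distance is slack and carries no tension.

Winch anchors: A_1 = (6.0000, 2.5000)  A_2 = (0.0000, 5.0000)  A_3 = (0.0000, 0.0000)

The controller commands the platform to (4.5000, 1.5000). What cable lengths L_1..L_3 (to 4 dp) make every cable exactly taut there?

L_1 = √((6.0000−4.5000)² + (2.5000−1.5000)²) = 1.8028
L_2 = √((0.0000−4.5000)² + (5.0000−1.5000)²) = 5.7009
L_3 = √((0.0000−4.5000)² + (0.0000−1.5000)²) = 4.7434

(1.8028, 5.7009, 4.7434)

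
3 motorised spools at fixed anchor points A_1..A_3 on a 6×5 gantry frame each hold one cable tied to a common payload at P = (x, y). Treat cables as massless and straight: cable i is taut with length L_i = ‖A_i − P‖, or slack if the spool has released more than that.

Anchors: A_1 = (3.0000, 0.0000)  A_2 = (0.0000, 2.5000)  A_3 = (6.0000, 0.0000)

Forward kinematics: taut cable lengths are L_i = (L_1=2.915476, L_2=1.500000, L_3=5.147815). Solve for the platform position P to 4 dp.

circle eqns → linear via eq_j − eq_1; set q_j = A_j·A_j − L_j²
q_1 = 9.0000+0.0000−8.5000 = 0.5000
6.0000·x − 5.0000·y = q_1−q_2 = -3.5000
-6.0000·x + 0.0000·y = q_1−q_3 = -9.0000
solve first two rows → x=1.5000, y=2.5000

(1.5000, 2.5000)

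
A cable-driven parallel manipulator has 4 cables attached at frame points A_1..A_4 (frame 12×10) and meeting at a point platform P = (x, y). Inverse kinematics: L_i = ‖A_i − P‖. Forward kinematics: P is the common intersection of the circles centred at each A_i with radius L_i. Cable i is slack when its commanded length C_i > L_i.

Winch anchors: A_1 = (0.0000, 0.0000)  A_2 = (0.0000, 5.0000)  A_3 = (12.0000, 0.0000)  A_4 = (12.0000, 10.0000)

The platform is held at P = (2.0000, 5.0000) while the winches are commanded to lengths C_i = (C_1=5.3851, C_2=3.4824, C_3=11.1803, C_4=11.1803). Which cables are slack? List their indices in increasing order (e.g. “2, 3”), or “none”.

cable 1: L_1 = ‖A_1−P‖ = 5.3852;  C_1 = 5.3851 → taut
cable 2: L_2 = ‖A_2−P‖ = 2.0000;  C_2 = 3.4824 → slack
cable 3: L_3 = ‖A_3−P‖ = 11.1803;  C_3 = 11.1803 → taut
cable 4: L_4 = ‖A_4−P‖ = 11.1803;  C_4 = 11.1803 → taut

2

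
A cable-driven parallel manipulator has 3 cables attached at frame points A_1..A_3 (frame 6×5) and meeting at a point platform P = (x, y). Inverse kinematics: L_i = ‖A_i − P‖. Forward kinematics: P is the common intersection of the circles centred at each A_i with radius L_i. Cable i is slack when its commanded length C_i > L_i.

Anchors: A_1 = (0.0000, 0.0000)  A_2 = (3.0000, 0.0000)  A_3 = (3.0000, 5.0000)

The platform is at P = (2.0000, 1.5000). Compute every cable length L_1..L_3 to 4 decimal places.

(2.5000, 1.8028, 3.6401)

L_1 = √((0.0000−2.0000)² + (0.0000−1.5000)²) = 2.5000
L_2 = √((3.0000−2.0000)² + (0.0000−1.5000)²) = 1.8028
L_3 = √((3.0000−2.0000)² + (5.0000−1.5000)²) = 3.6401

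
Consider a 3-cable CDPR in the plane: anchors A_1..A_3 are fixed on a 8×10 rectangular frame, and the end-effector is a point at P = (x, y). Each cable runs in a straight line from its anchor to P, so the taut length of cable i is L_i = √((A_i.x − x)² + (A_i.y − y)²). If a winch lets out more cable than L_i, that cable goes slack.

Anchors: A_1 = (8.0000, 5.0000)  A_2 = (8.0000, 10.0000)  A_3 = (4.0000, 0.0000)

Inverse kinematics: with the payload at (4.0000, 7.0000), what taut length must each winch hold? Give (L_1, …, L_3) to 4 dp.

L_1 = √((8.0000−4.0000)² + (5.0000−7.0000)²) = 4.4721
L_2 = √((8.0000−4.0000)² + (10.0000−7.0000)²) = 5.0000
L_3 = √((4.0000−4.0000)² + (0.0000−7.0000)²) = 7.0000

(4.4721, 5.0000, 7.0000)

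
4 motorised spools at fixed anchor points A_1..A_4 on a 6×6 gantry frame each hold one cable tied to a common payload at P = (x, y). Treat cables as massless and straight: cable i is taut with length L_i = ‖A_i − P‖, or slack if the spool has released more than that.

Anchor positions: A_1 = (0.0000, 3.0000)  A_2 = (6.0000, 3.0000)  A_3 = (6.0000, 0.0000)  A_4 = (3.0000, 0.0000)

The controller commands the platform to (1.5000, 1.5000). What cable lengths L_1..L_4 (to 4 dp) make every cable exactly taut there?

cable 1: Δx=-1.5000, Δy=1.5000; L_1 = √(Δx²+Δy²) = 2.1213
cable 2: Δx=4.5000, Δy=1.5000; L_2 = √(Δx²+Δy²) = 4.7434
cable 3: Δx=4.5000, Δy=-1.5000; L_3 = √(Δx²+Δy²) = 4.7434
cable 4: Δx=1.5000, Δy=-1.5000; L_4 = √(Δx²+Δy²) = 2.1213

(2.1213, 4.7434, 4.7434, 2.1213)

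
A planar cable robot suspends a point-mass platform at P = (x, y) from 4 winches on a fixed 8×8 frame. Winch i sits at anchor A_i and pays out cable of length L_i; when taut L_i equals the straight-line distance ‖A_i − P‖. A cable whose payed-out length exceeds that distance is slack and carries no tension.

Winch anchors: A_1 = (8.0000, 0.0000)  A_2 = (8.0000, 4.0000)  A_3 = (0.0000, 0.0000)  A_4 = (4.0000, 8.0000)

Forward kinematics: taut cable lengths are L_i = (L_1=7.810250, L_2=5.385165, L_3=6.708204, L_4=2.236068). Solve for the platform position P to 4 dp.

circle eqns → linear via eq_j − eq_1; set k_j = A_j·A_j − L_j²
k_1 = 64.0000+0.0000−61.0000 = 3.0000
0.0000·x − 8.0000·y = k_1−k_2 = -48.0000
16.0000·x + 0.0000·y = k_1−k_3 = 48.0000
8.0000·x − 16.0000·y = k_1−k_4 = -72.0000
solve first two rows → x=3.0000, y=6.0000
check cable 4: ‖A_4−P‖² = 5.0000 ≈ L_4² = 5.0000 ✓

(3.0000, 6.0000)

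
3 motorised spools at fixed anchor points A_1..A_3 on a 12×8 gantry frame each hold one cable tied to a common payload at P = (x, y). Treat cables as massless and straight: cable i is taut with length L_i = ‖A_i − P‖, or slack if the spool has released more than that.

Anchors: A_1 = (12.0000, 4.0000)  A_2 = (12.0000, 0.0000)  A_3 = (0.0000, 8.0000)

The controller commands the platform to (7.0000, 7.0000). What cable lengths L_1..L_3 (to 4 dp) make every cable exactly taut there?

L_1 = √((12.0000−7.0000)² + (4.0000−7.0000)²) = 5.8310
L_2 = √((12.0000−7.0000)² + (0.0000−7.0000)²) = 8.6023
L_3 = √((0.0000−7.0000)² + (8.0000−7.0000)²) = 7.0711

(5.8310, 8.6023, 7.0711)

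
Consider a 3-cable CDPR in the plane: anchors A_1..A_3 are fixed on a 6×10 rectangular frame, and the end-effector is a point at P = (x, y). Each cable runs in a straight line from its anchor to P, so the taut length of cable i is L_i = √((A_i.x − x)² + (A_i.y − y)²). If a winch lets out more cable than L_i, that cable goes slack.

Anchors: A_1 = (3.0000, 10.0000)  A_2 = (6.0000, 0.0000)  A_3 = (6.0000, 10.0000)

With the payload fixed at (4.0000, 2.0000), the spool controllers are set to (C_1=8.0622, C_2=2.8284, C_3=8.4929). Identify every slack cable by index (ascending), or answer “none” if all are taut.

cable 1: √((-1.0000)²+(8.0000)²)=8.0623, C_1=8.0622: taut
cable 2: √((2.0000)²+(-2.0000)²)=2.8284, C_2=2.8284: taut
cable 3: √((2.0000)²+(8.0000)²)=8.2462, C_3=8.4929: slack

3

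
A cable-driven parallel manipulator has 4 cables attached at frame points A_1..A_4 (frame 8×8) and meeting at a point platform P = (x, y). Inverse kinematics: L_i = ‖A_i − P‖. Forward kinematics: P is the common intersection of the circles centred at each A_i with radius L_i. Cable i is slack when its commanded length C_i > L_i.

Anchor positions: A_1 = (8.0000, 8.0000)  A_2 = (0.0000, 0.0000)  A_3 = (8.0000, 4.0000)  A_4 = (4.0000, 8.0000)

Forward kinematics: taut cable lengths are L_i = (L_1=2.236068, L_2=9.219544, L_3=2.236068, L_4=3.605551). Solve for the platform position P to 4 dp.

each cable: (A_i−P)·(A_i−P) = L_i²; let c_i = ‖A_i‖²−L_i²
c_1 = 64.0000+64.0000−5.0000 = 123.0000
row 1: 16.0000x + 16.0000y = 208.0000  (c_2=-85.0000)
row 2: 0.0000x + 8.0000y = 48.0000  (c_3=75.0000)
row 3: 8.0000x + 0.0000y = 56.0000  (c_4=67.0000)
Cramer on rows 1–2 → x = 7.0000, y = 6.0000
check cable 4: ‖A_4−P‖² = 13.0000 ≈ L_4² = 13.0000 ✓

(7.0000, 6.0000)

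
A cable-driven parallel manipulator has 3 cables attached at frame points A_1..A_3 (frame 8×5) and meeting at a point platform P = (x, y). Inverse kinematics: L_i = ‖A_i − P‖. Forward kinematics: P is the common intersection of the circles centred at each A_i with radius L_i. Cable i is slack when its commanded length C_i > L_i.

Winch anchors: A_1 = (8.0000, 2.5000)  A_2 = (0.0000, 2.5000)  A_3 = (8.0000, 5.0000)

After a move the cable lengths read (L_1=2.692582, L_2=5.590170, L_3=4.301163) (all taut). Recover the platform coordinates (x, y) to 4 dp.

(5.5000, 1.5000)

expand ‖A_i−P‖²=L_i² and subtract eq 1 (c_i ≔ ‖A_i‖²−L_i²)
c_1 = 64.0000+6.2500−7.2500 = 63.0000
eq1−eq2 → [16.0000  0.0000]·P = 88.0000
eq1−eq3 → [0.0000  -5.0000]·P = -7.5000
2×2 solve → P = (5.5000, 1.5000)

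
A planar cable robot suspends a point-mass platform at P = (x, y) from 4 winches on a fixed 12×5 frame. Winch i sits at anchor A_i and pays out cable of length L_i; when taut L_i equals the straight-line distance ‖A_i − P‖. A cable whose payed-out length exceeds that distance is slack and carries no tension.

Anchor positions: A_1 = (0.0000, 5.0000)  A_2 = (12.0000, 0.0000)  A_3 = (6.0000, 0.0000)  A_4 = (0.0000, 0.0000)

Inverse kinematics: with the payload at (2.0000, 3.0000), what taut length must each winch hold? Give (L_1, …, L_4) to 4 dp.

(2.8284, 10.4403, 5.0000, 3.6056)

cable 1: Δx=-2.0000, Δy=2.0000; L_1 = √(Δx²+Δy²) = 2.8284
cable 2: Δx=10.0000, Δy=-3.0000; L_2 = √(Δx²+Δy²) = 10.4403
cable 3: Δx=4.0000, Δy=-3.0000; L_3 = √(Δx²+Δy²) = 5.0000
cable 4: Δx=-2.0000, Δy=-3.0000; L_4 = √(Δx²+Δy²) = 3.6056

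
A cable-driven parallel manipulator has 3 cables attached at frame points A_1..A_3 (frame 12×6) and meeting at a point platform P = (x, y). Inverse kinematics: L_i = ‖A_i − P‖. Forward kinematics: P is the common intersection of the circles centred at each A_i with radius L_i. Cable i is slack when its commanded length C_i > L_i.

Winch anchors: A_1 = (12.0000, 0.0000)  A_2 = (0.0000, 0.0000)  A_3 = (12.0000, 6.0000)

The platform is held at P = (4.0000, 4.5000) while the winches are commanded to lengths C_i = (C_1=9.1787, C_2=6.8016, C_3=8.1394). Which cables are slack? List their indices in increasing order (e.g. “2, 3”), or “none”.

2

i=1: geometric 9.1788 vs commanded 9.1787 ⇒ taut
i=2: geometric 6.0208 vs commanded 6.8016 ⇒ slack
i=3: geometric 8.1394 vs commanded 8.1394 ⇒ taut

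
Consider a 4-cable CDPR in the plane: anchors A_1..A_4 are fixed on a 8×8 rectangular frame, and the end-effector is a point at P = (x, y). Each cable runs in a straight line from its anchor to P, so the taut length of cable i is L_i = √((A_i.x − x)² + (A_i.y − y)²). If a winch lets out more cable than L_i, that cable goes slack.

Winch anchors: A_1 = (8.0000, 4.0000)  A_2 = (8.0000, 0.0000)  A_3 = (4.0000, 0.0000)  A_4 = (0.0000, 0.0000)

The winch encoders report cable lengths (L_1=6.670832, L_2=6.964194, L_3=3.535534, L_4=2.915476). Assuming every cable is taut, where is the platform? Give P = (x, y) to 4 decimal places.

expand ‖A_i−P‖²=L_i² and subtract eq 1 (k_i ≔ ‖A_i‖²−L_i²)
k_1 = 64.0000+16.0000−44.5000 = 35.5000
eq1−eq2 → [0.0000  8.0000]·P = 20.0000
eq1−eq3 → [8.0000  8.0000]·P = 32.0000
eq1−eq4 → [16.0000  8.0000]·P = 44.0000
2×2 solve → P = (1.5000, 2.5000)
check cable 4: ‖A_4−P‖² = 8.5000 ≈ L_4² = 8.5000 ✓

(1.5000, 2.5000)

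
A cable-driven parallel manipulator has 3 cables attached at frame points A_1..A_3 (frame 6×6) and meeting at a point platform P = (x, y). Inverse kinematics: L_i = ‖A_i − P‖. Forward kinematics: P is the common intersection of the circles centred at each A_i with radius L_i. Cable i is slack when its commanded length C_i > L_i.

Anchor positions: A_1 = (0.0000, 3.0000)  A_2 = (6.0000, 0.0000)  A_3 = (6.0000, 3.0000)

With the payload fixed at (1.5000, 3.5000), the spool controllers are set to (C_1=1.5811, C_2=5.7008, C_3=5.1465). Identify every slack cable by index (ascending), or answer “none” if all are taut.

3

cable 1: √((-1.5000)²+(-0.5000)²)=1.5811, C_1=1.5811: taut
cable 2: √((4.5000)²+(-3.5000)²)=5.7009, C_2=5.7008: taut
cable 3: √((4.5000)²+(-0.5000)²)=4.5277, C_3=5.1465: slack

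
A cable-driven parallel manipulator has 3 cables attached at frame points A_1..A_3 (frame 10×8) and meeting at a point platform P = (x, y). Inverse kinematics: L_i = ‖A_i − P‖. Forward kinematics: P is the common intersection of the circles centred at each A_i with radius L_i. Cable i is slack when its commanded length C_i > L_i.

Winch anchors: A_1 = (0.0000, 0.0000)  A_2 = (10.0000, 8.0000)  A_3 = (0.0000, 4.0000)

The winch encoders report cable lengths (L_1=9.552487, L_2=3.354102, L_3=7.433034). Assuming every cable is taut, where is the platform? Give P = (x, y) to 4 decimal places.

(7.0000, 6.5000)

circle eqns → linear via eq_j − eq_1; set q_j = A_j·A_j − L_j²
q_1 = 0.0000+0.0000−91.2500 = -91.2500
-20.0000·x − 16.0000·y = q_1−q_2 = -244.0000
0.0000·x − 8.0000·y = q_1−q_3 = -52.0000
solve first two rows → x=7.0000, y=6.5000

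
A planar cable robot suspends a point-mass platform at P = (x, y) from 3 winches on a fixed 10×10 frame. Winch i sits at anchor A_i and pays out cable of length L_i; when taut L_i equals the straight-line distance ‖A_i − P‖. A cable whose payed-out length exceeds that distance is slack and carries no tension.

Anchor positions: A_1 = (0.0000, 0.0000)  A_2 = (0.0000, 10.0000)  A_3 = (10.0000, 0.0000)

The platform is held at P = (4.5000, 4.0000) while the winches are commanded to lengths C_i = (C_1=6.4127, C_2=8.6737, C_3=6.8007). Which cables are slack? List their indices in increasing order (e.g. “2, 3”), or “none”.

1, 2

cable 1: √((-4.5000)²+(-4.0000)²)=6.0208, C_1=6.4127: slack
cable 2: √((-4.5000)²+(6.0000)²)=7.5000, C_2=8.6737: slack
cable 3: √((5.5000)²+(-4.0000)²)=6.8007, C_3=6.8007: taut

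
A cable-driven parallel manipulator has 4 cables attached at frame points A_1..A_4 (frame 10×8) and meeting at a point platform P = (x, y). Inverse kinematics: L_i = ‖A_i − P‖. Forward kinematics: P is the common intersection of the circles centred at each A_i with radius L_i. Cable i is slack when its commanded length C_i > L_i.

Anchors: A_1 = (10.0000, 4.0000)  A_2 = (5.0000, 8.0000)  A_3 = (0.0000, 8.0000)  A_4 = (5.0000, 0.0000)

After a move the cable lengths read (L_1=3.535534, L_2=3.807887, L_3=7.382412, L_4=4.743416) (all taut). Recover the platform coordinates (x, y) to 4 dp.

expand ‖A_i−P‖²=L_i² and subtract eq 1 (k_i ≔ ‖A_i‖²−L_i²)
k_1 = 100.0000+16.0000−12.5000 = 103.5000
eq1−eq2 → [10.0000  -8.0000]·P = 29.0000
eq1−eq3 → [20.0000  -8.0000]·P = 94.0000
eq1−eq4 → [10.0000  8.0000]·P = 101.0000
2×2 solve → P = (6.5000, 4.5000)
check cable 4: ‖A_4−P‖² = 22.5000 ≈ L_4² = 22.5000 ✓

(6.5000, 4.5000)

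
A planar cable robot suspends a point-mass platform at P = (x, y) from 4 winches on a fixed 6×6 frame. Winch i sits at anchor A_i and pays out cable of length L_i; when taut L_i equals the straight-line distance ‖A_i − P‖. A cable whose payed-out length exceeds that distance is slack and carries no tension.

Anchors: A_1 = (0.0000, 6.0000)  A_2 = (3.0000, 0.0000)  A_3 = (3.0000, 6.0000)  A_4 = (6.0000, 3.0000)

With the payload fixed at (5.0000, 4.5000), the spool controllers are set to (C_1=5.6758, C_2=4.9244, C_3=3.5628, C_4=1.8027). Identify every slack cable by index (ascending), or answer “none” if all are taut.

1, 3

cable 1: √((-5.0000)²+(1.5000)²)=5.2202, C_1=5.6758: slack
cable 2: √((-2.0000)²+(-4.5000)²)=4.9244, C_2=4.9244: taut
cable 3: √((-2.0000)²+(1.5000)²)=2.5000, C_3=3.5628: slack
cable 4: √((1.0000)²+(-1.5000)²)=1.8028, C_4=1.8027: taut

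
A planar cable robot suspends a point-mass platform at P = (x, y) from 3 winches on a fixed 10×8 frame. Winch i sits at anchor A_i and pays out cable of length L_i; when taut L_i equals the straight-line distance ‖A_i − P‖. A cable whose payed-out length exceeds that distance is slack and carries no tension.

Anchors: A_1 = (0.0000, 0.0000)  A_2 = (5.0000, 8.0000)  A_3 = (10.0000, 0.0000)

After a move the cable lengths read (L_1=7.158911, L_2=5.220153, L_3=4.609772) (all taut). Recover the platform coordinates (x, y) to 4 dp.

expand ‖A_i−P‖²=L_i² and subtract eq 1 (c_i ≔ ‖A_i‖²−L_i²)
c_1 = 0.0000+0.0000−51.2500 = -51.2500
eq1−eq2 → [-10.0000  -16.0000]·P = -113.0000
eq1−eq3 → [-20.0000  0.0000]·P = -130.0000
2×2 solve → P = (6.5000, 3.0000)

(6.5000, 3.0000)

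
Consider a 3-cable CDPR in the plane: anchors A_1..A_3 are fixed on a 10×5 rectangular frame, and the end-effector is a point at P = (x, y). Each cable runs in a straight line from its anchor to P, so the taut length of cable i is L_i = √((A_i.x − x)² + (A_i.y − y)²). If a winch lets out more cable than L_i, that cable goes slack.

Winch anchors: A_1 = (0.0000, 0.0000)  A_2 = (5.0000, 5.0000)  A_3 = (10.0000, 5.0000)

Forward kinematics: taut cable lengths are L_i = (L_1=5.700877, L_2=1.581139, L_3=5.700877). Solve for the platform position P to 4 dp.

(4.5000, 3.5000)

each cable: (A_i−P)·(A_i−P) = L_i²; let q_i = ‖A_i‖²−L_i²
q_1 = 0.0000+0.0000−32.5000 = -32.5000
row 1: -10.0000x − 10.0000y = -80.0000  (q_2=47.5000)
row 2: -20.0000x − 10.0000y = -125.0000  (q_3=92.5000)
Cramer on rows 1–2 → x = 4.5000, y = 3.5000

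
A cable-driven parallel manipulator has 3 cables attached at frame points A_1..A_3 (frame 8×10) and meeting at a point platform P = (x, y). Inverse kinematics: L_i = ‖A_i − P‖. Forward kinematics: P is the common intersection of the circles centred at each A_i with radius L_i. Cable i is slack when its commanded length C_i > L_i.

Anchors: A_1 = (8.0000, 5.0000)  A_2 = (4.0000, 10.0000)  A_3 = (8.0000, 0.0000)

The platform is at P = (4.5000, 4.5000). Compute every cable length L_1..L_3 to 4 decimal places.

cable 1: Δx=3.5000, Δy=0.5000; L_1 = √(Δx²+Δy²) = 3.5355
cable 2: Δx=-0.5000, Δy=5.5000; L_2 = √(Δx²+Δy²) = 5.5227
cable 3: Δx=3.5000, Δy=-4.5000; L_3 = √(Δx²+Δy²) = 5.7009

(3.5355, 5.5227, 5.7009)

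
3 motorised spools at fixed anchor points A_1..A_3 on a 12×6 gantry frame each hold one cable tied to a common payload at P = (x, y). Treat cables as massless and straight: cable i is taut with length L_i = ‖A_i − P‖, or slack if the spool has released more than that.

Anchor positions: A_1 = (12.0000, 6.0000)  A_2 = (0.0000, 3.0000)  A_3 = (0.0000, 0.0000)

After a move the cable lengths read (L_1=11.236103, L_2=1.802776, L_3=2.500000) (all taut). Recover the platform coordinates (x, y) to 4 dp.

circle eqns → linear via eq_j − eq_1; set c_j = A_j·A_j − L_j²
c_1 = 144.0000+36.0000−126.2500 = 53.7500
24.0000·x + 6.0000·y = c_1−c_2 = 48.0000
24.0000·x + 12.0000·y = c_1−c_3 = 60.0000
solve first two rows → x=1.5000, y=2.0000

(1.5000, 2.0000)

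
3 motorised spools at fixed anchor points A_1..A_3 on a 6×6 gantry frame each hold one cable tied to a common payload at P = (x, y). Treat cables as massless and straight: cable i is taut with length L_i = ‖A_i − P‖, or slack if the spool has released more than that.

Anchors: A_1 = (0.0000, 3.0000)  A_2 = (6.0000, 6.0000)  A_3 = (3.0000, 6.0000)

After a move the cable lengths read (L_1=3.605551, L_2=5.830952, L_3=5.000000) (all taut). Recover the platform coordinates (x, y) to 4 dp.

circle eqns → linear via eq_j − eq_1; set q_j = A_j·A_j − L_j²
q_1 = 0.0000+9.0000−13.0000 = -4.0000
-12.0000·x − 6.0000·y = q_1−q_2 = -42.0000
-6.0000·x − 6.0000·y = q_1−q_3 = -24.0000
solve first two rows → x=3.0000, y=1.0000

(3.0000, 1.0000)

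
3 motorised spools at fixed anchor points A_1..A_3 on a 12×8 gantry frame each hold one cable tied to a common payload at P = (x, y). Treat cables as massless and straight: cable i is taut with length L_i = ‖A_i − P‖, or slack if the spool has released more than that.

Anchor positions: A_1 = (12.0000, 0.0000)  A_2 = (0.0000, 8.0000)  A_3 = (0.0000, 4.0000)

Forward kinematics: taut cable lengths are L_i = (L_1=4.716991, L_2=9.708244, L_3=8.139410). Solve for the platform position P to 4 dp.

circle eqns → linear via eq_j − eq_1; set c_j = A_j·A_j − L_j²
c_1 = 144.0000+0.0000−22.2500 = 121.7500
24.0000·x − 16.0000·y = c_1−c_2 = 152.0000
24.0000·x − 8.0000·y = c_1−c_3 = 172.0000
solve first two rows → x=8.0000, y=2.5000

(8.0000, 2.5000)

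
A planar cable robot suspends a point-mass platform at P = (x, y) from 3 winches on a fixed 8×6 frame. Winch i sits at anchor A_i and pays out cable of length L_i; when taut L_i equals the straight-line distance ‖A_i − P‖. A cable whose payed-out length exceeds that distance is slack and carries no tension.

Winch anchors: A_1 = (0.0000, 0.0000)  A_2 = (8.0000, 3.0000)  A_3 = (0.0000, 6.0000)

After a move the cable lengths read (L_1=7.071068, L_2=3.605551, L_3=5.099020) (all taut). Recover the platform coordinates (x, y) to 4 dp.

each cable: (A_i−P)·(A_i−P) = L_i²; let k_i = ‖A_i‖²−L_i²
k_1 = 0.0000+0.0000−50.0000 = -50.0000
row 1: -16.0000x − 6.0000y = -110.0000  (k_2=60.0000)
row 2: 0.0000x − 12.0000y = -60.0000  (k_3=10.0000)
Cramer on rows 1–2 → x = 5.0000, y = 5.0000

(5.0000, 5.0000)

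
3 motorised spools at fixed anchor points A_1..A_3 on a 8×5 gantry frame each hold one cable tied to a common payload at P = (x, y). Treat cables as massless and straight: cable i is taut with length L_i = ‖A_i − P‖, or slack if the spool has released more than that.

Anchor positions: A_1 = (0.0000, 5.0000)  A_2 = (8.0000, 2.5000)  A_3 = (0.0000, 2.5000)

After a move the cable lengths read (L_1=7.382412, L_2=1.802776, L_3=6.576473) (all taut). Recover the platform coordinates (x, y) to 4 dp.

(6.5000, 1.5000)

circle eqns → linear via eq_j − eq_1; set q_j = A_j·A_j − L_j²
q_1 = 0.0000+25.0000−54.5000 = -29.5000
-16.0000·x + 5.0000·y = q_1−q_2 = -96.5000
0.0000·x + 5.0000·y = q_1−q_3 = 7.5000
solve first two rows → x=6.5000, y=1.5000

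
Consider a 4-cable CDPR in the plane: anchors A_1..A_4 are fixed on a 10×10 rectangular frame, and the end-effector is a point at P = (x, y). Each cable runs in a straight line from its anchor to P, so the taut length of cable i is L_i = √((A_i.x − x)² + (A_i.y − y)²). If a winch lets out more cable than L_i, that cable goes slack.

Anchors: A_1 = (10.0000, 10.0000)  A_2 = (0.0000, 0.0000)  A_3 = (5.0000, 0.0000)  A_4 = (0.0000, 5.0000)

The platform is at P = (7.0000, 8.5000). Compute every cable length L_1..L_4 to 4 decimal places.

(3.3541, 11.0114, 8.7321, 7.8262)

cable 1: Δx=3.0000, Δy=1.5000; L_1 = √(Δx²+Δy²) = 3.3541
cable 2: Δx=-7.0000, Δy=-8.5000; L_2 = √(Δx²+Δy²) = 11.0114
cable 3: Δx=-2.0000, Δy=-8.5000; L_3 = √(Δx²+Δy²) = 8.7321
cable 4: Δx=-7.0000, Δy=-3.5000; L_4 = √(Δx²+Δy²) = 7.8262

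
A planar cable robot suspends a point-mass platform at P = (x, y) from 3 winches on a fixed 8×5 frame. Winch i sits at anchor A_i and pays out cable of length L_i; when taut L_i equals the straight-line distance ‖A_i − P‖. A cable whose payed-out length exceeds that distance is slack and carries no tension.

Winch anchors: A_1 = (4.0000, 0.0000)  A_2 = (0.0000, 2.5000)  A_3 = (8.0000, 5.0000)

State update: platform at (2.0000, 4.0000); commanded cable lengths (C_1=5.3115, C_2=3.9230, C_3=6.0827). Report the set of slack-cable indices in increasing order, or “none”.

1, 2

cable 1: L_1 = ‖A_1−P‖ = 4.4721;  C_1 = 5.3115 → slack
cable 2: L_2 = ‖A_2−P‖ = 2.5000;  C_2 = 3.9230 → slack
cable 3: L_3 = ‖A_3−P‖ = 6.0828;  C_3 = 6.0827 → taut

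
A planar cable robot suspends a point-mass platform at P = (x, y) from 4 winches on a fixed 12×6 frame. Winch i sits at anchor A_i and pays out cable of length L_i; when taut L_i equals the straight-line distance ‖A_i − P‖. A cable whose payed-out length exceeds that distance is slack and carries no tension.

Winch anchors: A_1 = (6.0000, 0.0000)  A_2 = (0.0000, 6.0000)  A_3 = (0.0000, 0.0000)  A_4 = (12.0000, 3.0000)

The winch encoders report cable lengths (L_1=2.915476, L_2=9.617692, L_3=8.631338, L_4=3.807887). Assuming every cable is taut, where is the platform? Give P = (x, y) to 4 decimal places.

expand ‖A_i−P‖²=L_i² and subtract eq 1 (k_i ≔ ‖A_i‖²−L_i²)
k_1 = 36.0000+0.0000−8.5000 = 27.5000
eq1−eq2 → [12.0000  -12.0000]·P = 84.0000
eq1−eq3 → [12.0000  0.0000]·P = 102.0000
eq1−eq4 → [-12.0000  -6.0000]·P = -111.0000
2×2 solve → P = (8.5000, 1.5000)
check cable 4: ‖A_4−P‖² = 14.5000 ≈ L_4² = 14.5000 ✓

(8.5000, 1.5000)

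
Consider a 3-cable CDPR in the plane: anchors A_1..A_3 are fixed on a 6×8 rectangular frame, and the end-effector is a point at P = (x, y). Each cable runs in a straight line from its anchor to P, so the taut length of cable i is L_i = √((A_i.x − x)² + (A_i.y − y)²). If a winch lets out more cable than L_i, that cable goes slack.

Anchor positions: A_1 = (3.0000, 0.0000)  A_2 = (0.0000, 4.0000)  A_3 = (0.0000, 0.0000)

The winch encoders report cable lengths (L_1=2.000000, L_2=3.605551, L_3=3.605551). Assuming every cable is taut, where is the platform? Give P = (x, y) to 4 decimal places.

(3.0000, 2.0000)

circle eqns → linear via eq_j − eq_1; set k_j = A_j·A_j − L_j²
k_1 = 9.0000+0.0000−4.0000 = 5.0000
6.0000·x − 8.0000·y = k_1−k_2 = 2.0000
6.0000·x + 0.0000·y = k_1−k_3 = 18.0000
solve first two rows → x=3.0000, y=2.0000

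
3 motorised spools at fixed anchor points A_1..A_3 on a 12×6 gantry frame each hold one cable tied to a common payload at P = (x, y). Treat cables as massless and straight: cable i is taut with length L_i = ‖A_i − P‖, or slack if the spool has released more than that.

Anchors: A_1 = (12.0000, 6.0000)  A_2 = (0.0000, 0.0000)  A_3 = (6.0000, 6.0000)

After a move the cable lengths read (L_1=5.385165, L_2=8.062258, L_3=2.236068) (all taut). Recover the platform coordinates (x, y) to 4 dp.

(7.0000, 4.0000)

each cable: (A_i−P)·(A_i−P) = L_i²; let q_i = ‖A_i‖²−L_i²
q_1 = 144.0000+36.0000−29.0000 = 151.0000
row 1: 24.0000x + 12.0000y = 216.0000  (q_2=-65.0000)
row 2: 12.0000x + 0.0000y = 84.0000  (q_3=67.0000)
Cramer on rows 1–2 → x = 7.0000, y = 4.0000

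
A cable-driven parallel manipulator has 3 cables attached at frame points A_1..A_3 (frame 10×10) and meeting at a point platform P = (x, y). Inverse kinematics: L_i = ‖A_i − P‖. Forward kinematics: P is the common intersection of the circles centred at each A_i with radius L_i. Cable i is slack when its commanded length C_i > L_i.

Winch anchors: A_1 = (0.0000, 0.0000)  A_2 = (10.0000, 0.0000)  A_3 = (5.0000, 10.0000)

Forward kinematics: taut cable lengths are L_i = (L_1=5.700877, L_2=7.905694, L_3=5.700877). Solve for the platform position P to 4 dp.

expand ‖A_i−P‖²=L_i² and subtract eq 1 (q_i ≔ ‖A_i‖²−L_i²)
q_1 = 0.0000+0.0000−32.5000 = -32.5000
eq1−eq2 → [-20.0000  0.0000]·P = -70.0000
eq1−eq3 → [-10.0000  -20.0000]·P = -125.0000
2×2 solve → P = (3.5000, 4.5000)

(3.5000, 4.5000)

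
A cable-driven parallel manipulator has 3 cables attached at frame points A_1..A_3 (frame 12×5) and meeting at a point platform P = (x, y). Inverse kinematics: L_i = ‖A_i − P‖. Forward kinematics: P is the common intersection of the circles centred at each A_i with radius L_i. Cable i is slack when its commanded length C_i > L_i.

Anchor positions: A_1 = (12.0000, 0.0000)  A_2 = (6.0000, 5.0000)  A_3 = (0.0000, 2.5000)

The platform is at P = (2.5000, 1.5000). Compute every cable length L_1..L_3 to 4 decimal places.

(9.6177, 4.9497, 2.6926)

L_1 = √((12.0000−2.5000)² + (0.0000−1.5000)²) = 9.6177
L_2 = √((6.0000−2.5000)² + (5.0000−1.5000)²) = 4.9497
L_3 = √((0.0000−2.5000)² + (2.5000−1.5000)²) = 2.6926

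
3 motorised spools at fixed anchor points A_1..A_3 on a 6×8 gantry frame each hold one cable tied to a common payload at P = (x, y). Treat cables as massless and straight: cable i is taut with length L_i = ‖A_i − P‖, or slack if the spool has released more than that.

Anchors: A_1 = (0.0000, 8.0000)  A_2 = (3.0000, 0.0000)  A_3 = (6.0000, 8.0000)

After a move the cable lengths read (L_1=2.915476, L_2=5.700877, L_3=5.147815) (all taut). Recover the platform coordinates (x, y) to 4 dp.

(1.5000, 5.5000)

circle eqns → linear via eq_j − eq_1; set k_j = A_j·A_j − L_j²
k_1 = 0.0000+64.0000−8.5000 = 55.5000
-6.0000·x + 16.0000·y = k_1−k_2 = 79.0000
-12.0000·x + 0.0000·y = k_1−k_3 = -18.0000
solve first two rows → x=1.5000, y=5.5000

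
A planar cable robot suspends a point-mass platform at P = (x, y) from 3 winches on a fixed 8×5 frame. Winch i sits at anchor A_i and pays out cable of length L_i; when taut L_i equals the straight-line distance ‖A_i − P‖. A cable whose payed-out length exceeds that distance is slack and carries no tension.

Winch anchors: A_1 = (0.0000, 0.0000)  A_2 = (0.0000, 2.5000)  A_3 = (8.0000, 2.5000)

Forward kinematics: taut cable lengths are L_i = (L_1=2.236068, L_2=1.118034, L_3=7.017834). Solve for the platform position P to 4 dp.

each cable: (A_i−P)·(A_i−P) = L_i²; let k_i = ‖A_i‖²−L_i²
k_1 = 0.0000+0.0000−5.0000 = -5.0000
row 1: 0.0000x − 5.0000y = -10.0000  (k_2=5.0000)
row 2: -16.0000x − 5.0000y = -26.0000  (k_3=21.0000)
Cramer on rows 1–2 → x = 1.0000, y = 2.0000

(1.0000, 2.0000)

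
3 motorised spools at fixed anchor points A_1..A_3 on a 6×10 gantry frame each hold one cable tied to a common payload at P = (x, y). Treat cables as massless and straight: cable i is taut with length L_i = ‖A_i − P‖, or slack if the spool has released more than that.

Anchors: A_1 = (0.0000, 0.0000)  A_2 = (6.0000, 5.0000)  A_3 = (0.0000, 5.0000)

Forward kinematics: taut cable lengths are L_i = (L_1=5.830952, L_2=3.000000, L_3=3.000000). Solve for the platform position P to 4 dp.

(3.0000, 5.0000)

circle eqns → linear via eq_j − eq_1; set q_j = A_j·A_j − L_j²
q_1 = 0.0000+0.0000−34.0000 = -34.0000
-12.0000·x − 10.0000·y = q_1−q_2 = -86.0000
0.0000·x − 10.0000·y = q_1−q_3 = -50.0000
solve first two rows → x=3.0000, y=5.0000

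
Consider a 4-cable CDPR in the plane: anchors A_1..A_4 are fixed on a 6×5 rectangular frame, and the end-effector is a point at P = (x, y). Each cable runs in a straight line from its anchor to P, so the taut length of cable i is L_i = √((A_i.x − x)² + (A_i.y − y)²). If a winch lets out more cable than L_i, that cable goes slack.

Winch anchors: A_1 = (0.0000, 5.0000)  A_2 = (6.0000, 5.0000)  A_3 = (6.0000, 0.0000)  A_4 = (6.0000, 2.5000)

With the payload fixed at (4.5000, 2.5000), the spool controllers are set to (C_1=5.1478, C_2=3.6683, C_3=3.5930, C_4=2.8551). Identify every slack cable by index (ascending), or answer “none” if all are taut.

i=1: geometric 5.1478 vs commanded 5.1478 ⇒ taut
i=2: geometric 2.9155 vs commanded 3.6683 ⇒ slack
i=3: geometric 2.9155 vs commanded 3.5930 ⇒ slack
i=4: geometric 1.5000 vs commanded 2.8551 ⇒ slack

2, 3, 4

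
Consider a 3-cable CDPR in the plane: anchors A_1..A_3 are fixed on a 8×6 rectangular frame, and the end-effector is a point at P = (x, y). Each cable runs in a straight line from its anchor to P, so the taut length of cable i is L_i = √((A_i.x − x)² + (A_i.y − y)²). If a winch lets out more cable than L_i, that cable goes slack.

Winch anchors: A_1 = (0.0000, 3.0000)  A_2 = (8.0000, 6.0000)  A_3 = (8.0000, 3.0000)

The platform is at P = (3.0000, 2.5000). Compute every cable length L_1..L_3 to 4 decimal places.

(3.0414, 6.1033, 5.0249)

L_1: Δ = A_1−P = (-3.0000, 0.5000) → ‖Δ‖ = √9.2500 = 3.0414
L_2: Δ = A_2−P = (5.0000, 3.5000) → ‖Δ‖ = √37.2500 = 6.1033
L_3: Δ = A_3−P = (5.0000, 0.5000) → ‖Δ‖ = √25.2500 = 5.0249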